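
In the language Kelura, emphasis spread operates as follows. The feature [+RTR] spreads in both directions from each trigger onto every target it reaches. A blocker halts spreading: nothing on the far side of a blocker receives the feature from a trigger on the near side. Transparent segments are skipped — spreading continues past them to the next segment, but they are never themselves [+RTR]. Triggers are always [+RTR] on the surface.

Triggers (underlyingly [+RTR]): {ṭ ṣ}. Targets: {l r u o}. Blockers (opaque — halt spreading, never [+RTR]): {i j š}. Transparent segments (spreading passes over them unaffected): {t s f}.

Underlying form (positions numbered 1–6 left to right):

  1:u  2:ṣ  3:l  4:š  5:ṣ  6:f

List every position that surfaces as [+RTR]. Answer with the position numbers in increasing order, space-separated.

1 2 3 5

From /ṣ/ at 2 rightward: 3 /l/ → [+RTR]; 4 /š/ blocks.
From /ṣ/ at 2 leftward: 1 /u/ → [+RTR]; word edge.
From /ṣ/ at 5 rightward: 6 /f/ transparent; word edge.
From /ṣ/ at 5 leftward: 4 /š/ blocks.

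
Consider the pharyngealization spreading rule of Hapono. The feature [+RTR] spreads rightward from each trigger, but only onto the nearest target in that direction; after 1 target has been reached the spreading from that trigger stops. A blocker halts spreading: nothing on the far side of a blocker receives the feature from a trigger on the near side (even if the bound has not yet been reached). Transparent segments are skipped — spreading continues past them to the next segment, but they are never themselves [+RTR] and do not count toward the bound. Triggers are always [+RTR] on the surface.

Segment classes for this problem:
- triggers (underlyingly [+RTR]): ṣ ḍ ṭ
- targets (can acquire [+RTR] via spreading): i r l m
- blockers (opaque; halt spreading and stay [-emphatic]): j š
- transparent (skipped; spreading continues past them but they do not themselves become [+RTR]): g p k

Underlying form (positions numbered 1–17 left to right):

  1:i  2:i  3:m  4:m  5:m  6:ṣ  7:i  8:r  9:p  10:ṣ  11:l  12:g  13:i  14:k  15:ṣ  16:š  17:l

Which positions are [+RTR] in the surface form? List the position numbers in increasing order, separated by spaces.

6 7 10 11 15

From /ṣ/ at 6 rightward: 7 /i/ → [+RTR]; bound reached.
From /ṣ/ at 10 rightward: 11 /l/ → [+RTR]; bound reached.
From /ṣ/ at 15 rightward: 16 /š/ blocks.
Targets with no active source: positions 1 2 3 4 5 8 13 17 stay [-emphatic].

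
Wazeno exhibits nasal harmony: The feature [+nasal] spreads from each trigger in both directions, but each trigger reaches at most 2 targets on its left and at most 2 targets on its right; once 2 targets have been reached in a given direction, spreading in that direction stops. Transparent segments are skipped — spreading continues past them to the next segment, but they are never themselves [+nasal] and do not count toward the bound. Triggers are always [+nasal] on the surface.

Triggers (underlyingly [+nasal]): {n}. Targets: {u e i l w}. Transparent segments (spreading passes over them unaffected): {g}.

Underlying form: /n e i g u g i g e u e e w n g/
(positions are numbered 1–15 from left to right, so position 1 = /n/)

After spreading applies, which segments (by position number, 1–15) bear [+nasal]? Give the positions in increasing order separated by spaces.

From /n/ at 1 rightward: 2 /e/ → [+nasal]; 3 /i/ → [+nasal]; bound reached.
From /n/ at 1 leftward: word edge.
From /n/ at 14 rightward: 15 /g/ transparent; word edge.
From /n/ at 14 leftward: 13 /w/ → [+nasal]; 12 /e/ → [+nasal]; bound reached.
Targets with no active source: positions 5 7 9 10 11 stay [-nasal].

1 2 3 12 13 14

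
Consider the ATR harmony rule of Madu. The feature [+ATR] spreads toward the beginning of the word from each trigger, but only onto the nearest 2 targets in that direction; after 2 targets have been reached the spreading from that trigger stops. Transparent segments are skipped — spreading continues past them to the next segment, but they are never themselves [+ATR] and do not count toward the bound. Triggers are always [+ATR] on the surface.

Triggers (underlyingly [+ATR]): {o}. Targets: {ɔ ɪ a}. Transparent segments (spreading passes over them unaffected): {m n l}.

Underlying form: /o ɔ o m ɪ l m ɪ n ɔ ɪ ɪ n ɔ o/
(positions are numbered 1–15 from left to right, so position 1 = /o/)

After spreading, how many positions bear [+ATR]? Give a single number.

From /o/ at 1 leftward: word edge.
From /o/ at 3 leftward: 2 /ɔ/ → [+ATR]; 1 /o/ is itself a trigger — this domain ends here.
From /o/ at 15 leftward: 14 /ɔ/ → [+ATR]; 13 /n/ transparent; 12 /ɪ/ → [+ATR]; bound reached.
Targets with no active source: positions 5 8 10 11 stay [-ATR].
[+ATR] positions on the surface: 1 2 3 12 14 15.

6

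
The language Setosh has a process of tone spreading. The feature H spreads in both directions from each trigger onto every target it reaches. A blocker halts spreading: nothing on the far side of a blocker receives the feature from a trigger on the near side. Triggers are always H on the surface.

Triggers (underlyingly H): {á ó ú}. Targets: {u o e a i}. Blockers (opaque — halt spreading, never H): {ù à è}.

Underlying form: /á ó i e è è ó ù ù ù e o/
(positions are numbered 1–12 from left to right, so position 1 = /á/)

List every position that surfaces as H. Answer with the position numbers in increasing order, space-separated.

1 2 3 4 7

From /á/ at 1 rightward: 2 /ó/ is itself a trigger — this domain ends here.
From /á/ at 1 leftward: word edge.
From /ó/ at 2 rightward: 3 /i/ → H; 4 /e/ → H; 5 /è/ blocks.
From /ó/ at 2 leftward: 1 /á/ is itself a trigger — this domain ends here.
From /ó/ at 7 rightward: 8 /ù/ blocks.
From /ó/ at 7 leftward: 6 /è/ blocks.
Targets with no active source: positions 11 12 stay [-high tone].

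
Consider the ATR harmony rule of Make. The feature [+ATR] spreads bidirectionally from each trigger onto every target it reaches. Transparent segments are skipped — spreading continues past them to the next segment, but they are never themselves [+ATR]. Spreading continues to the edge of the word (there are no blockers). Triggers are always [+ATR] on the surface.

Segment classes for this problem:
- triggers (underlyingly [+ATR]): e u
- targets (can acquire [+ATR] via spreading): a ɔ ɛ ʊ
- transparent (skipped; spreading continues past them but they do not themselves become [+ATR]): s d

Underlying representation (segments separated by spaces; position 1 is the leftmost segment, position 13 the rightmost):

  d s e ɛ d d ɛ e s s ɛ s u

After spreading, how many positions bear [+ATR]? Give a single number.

6

From /e/ at 3 rightward: 4 /ɛ/ → [+ATR]; 5 /d/ transparent; 6 /d/ transparent; 7 /ɛ/ → [+ATR]; 8 /e/ is itself a trigger — this domain ends here.
From /e/ at 3 leftward: 2 /s/ transparent; 1 /d/ transparent; word edge.
From /e/ at 8 rightward: 9 /s/ transparent; 10 /s/ transparent; 11 /ɛ/ → [+ATR]; 12 /s/ transparent; 13 /u/ is itself a trigger — this domain ends here.
From /e/ at 8 leftward: 7 /ɛ/ → [+ATR]; 6 /d/ transparent; 5 /d/ transparent; 4 /ɛ/ → [+ATR]; 3 /e/ is itself a trigger — this domain ends here.
From /u/ at 13 rightward: word edge.
From /u/ at 13 leftward: 12 /s/ transparent; 11 /ɛ/ → [+ATR]; 10 /s/ transparent; 9 /s/ transparent; 8 /e/ is itself a trigger — this domain ends here.
[+ATR] positions on the surface: 3 4 7 8 11 13.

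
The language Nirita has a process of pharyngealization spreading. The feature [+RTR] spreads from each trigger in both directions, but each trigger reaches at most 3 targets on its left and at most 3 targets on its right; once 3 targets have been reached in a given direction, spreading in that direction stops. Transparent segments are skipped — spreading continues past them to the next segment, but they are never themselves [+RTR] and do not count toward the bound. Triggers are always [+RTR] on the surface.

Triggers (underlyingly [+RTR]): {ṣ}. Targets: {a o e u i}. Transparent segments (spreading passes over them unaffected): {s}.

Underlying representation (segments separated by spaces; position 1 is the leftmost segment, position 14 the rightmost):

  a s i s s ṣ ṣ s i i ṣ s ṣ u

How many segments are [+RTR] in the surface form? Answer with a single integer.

From /ṣ/ at 6 rightward: 7 /ṣ/ is itself a trigger — this domain ends here.
From /ṣ/ at 6 leftward: 5 /s/ transparent; 4 /s/ transparent; 3 /i/ → [+RTR]; 2 /s/ transparent; 1 /a/ → [+RTR]; word edge.
From /ṣ/ at 7 rightward: 8 /s/ transparent; 9 /i/ → [+RTR]; 10 /i/ → [+RTR]; 11 /ṣ/ is itself a trigger — this domain ends here.
From /ṣ/ at 7 leftward: 6 /ṣ/ is itself a trigger — this domain ends here.
From /ṣ/ at 11 rightward: 12 /s/ transparent; 13 /ṣ/ is itself a trigger — this domain ends here.
From /ṣ/ at 11 leftward: 10 /i/ → [+RTR]; 9 /i/ → [+RTR]; 8 /s/ transparent; 7 /ṣ/ is itself a trigger — this domain ends here.
From /ṣ/ at 13 rightward: 14 /u/ → [+RTR]; word edge.
From /ṣ/ at 13 leftward: 12 /s/ transparent; 11 /ṣ/ is itself a trigger — this domain ends here.
[+RTR] positions on the surface: 1 3 6 7 9 10 11 13 14.

9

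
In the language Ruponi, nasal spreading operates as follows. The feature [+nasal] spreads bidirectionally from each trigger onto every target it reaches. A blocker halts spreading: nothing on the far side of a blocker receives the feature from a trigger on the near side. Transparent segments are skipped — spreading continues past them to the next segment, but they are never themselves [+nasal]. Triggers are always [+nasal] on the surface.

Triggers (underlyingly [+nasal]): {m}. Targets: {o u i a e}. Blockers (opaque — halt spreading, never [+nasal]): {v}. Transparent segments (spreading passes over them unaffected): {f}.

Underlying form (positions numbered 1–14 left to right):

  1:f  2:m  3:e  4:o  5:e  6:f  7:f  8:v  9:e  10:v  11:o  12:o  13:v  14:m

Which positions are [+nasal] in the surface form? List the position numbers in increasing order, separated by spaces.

From /m/ at 2 rightward: 3 /e/ → [+nasal]; 4 /o/ → [+nasal]; 5 /e/ → [+nasal]; 6 /f/ transparent; 7 /f/ transparent; 8 /v/ blocks.
From /m/ at 2 leftward: 1 /f/ transparent; word edge.
From /m/ at 14 rightward: word edge.
From /m/ at 14 leftward: 13 /v/ blocks.
Targets with no active source: positions 9 11 12 stay [-nasal].

2 3 4 5 14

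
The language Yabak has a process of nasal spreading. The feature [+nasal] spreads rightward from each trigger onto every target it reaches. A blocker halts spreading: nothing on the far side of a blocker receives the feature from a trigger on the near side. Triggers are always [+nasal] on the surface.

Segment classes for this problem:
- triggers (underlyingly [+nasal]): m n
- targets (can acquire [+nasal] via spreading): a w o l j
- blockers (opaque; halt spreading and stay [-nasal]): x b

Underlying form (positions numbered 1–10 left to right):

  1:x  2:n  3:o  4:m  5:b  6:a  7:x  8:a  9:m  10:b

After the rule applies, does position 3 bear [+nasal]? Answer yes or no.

From /n/ at 2 rightward: 3 /o/ → [+nasal]; 4 /m/ is itself a trigger — this domain ends here.
From /m/ at 4 rightward: 5 /b/ blocks.
From /m/ at 9 rightward: 10 /b/ blocks.
Targets with no active source: positions 6 8 stay [-nasal].
[+nasal] positions on the surface: 2 3 4 9.

yes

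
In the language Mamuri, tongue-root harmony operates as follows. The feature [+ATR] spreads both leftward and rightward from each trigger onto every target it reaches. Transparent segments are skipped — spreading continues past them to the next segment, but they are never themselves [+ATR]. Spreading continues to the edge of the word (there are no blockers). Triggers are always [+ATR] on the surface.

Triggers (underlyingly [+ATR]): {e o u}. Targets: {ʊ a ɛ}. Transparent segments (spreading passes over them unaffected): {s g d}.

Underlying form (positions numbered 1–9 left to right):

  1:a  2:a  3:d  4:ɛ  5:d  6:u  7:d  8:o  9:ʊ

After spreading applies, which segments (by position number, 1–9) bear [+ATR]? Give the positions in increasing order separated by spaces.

1 2 4 6 8 9

From /u/ at 6 rightward: 7 /d/ transparent; 8 /o/ is itself a trigger — this domain ends here.
From /u/ at 6 leftward: 5 /d/ transparent; 4 /ɛ/ → [+ATR]; 3 /d/ transparent; 2 /a/ → [+ATR]; 1 /a/ → [+ATR]; word edge.
From /o/ at 8 rightward: 9 /ʊ/ → [+ATR]; word edge.
From /o/ at 8 leftward: 7 /d/ transparent; 6 /u/ is itself a trigger — this domain ends here.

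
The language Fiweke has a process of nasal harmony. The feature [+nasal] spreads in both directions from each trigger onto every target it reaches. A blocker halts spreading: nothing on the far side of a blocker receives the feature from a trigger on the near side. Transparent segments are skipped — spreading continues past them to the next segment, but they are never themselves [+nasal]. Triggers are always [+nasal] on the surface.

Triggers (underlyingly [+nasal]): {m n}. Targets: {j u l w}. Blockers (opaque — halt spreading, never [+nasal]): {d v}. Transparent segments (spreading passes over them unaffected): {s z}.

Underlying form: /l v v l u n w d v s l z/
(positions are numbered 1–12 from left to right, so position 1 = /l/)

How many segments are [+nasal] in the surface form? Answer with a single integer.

4

From /n/ at 6 rightward: 7 /w/ → [+nasal]; 8 /d/ blocks.
From /n/ at 6 leftward: 5 /u/ → [+nasal]; 4 /l/ → [+nasal]; 3 /v/ blocks.
Targets with no active source: positions 1 11 stay [-nasal].
[+nasal] positions on the surface: 4 5 6 7.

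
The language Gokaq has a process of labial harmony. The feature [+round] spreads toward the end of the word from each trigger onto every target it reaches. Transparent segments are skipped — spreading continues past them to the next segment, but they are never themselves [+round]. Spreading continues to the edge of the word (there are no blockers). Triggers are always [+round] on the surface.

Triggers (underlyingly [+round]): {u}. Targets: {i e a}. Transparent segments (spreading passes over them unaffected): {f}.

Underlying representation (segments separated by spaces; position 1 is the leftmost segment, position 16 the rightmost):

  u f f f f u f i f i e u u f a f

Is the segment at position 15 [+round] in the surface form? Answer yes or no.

yes

From /u/ at 1 rightward: 2 /f/ transparent; 3 /f/ transparent; 4 /f/ transparent; 5 /f/ transparent; 6 /u/ is itself a trigger — this domain ends here.
From /u/ at 6 rightward: 7 /f/ transparent; 8 /i/ → [+round]; 9 /f/ transparent; 10 /i/ → [+round]; 11 /e/ → [+round]; 12 /u/ is itself a trigger — this domain ends here.
From /u/ at 12 rightward: 13 /u/ is itself a trigger — this domain ends here.
From /u/ at 13 rightward: 14 /f/ transparent; 15 /a/ → [+round]; 16 /f/ transparent; word edge.
[+round] positions on the surface: 1 6 8 10 11 12 13 15.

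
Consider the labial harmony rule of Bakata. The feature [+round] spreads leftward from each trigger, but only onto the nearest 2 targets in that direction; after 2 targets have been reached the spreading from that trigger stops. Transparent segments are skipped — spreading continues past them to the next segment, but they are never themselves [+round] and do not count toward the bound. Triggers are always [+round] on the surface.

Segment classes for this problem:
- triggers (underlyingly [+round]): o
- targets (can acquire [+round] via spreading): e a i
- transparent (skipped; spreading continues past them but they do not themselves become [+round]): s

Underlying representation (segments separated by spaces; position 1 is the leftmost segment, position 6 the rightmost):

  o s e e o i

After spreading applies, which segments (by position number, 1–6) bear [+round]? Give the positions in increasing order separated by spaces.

From /o/ at 1 leftward: word edge.
From /o/ at 5 leftward: 4 /e/ → [+round]; 3 /e/ → [+round]; bound reached.
Target with no active source: position 6 stays [-round].

1 3 4 5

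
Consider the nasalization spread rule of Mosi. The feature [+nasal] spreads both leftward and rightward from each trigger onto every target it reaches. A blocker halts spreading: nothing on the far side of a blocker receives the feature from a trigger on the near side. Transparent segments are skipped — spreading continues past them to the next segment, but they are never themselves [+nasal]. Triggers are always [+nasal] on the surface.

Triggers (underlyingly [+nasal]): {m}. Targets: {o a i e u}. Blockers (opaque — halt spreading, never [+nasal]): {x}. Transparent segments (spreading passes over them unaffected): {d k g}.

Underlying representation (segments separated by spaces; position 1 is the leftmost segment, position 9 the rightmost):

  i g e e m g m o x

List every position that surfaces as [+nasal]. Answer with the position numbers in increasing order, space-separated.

1 3 4 5 7 8

From /m/ at 5 rightward: 6 /g/ transparent; 7 /m/ is itself a trigger — this domain ends here.
From /m/ at 5 leftward: 4 /e/ → [+nasal]; 3 /e/ → [+nasal]; 2 /g/ transparent; 1 /i/ → [+nasal]; word edge.
From /m/ at 7 rightward: 8 /o/ → [+nasal]; 9 /x/ blocks.
From /m/ at 7 leftward: 6 /g/ transparent; 5 /m/ is itself a trigger — this domain ends here.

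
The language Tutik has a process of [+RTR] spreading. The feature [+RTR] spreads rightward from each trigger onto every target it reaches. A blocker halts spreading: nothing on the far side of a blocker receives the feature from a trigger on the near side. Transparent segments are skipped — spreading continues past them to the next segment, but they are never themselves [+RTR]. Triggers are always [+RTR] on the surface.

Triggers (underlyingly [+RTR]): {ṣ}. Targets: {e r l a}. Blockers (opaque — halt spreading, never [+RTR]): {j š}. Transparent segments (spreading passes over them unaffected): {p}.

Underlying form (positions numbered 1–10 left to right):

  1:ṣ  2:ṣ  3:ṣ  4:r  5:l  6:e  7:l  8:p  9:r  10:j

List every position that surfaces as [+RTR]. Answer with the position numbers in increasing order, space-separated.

1 2 3 4 5 6 7 9

From /ṣ/ at 1 rightward: 2 /ṣ/ is itself a trigger — this domain ends here.
From /ṣ/ at 2 rightward: 3 /ṣ/ is itself a trigger — this domain ends here.
From /ṣ/ at 3 rightward: 4 /r/ → [+RTR]; 5 /l/ → [+RTR]; 6 /e/ → [+RTR]; 7 /l/ → [+RTR]; 8 /p/ transparent; 9 /r/ → [+RTR]; 10 /j/ blocks.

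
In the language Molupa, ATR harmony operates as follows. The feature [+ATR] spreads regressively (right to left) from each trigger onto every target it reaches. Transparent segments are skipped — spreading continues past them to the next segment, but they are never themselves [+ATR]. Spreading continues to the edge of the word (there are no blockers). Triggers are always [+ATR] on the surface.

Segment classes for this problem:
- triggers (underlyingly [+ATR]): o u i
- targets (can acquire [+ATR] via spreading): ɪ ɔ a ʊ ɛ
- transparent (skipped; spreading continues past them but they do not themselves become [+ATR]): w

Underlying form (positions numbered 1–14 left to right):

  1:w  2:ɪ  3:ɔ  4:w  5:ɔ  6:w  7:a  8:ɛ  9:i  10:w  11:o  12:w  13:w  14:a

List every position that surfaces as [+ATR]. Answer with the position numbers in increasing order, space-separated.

2 3 5 7 8 9 11

From /i/ at 9 leftward: 8 /ɛ/ → [+ATR]; 7 /a/ → [+ATR]; 6 /w/ transparent; 5 /ɔ/ → [+ATR]; 4 /w/ transparent; 3 /ɔ/ → [+ATR]; 2 /ɪ/ → [+ATR]; 1 /w/ transparent; word edge.
From /o/ at 11 leftward: 10 /w/ transparent; 9 /i/ is itself a trigger — this domain ends here.
Target with no active source: position 14 stays [-ATR].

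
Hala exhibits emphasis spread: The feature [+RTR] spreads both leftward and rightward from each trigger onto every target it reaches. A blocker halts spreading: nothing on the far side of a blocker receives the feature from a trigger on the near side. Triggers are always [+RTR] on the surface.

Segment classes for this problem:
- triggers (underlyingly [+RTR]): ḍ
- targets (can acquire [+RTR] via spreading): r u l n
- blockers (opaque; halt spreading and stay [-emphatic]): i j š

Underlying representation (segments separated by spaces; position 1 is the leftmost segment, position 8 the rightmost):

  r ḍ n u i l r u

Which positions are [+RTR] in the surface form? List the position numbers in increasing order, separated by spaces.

From /ḍ/ at 2 rightward: 3 /n/ → [+RTR]; 4 /u/ → [+RTR]; 5 /i/ blocks.
From /ḍ/ at 2 leftward: 1 /r/ → [+RTR]; word edge.
Targets with no active source: positions 6 7 8 stay [-emphatic].

1 2 3 4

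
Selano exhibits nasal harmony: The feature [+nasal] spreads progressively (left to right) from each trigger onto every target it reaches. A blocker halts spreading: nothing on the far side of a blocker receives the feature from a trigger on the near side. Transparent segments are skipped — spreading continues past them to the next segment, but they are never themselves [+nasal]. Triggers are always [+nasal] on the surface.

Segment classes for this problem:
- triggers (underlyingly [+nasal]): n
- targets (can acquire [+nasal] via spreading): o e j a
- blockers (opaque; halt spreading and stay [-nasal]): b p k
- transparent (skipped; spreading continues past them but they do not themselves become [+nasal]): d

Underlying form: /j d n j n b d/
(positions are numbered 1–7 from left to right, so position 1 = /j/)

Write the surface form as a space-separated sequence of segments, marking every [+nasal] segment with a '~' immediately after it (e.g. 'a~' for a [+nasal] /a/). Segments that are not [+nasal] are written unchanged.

From /n/ at 3 rightward: 4 /j/ → [+nasal]; 5 /n/ is itself a trigger — this domain ends here.
From /n/ at 5 rightward: 6 /b/ blocks.
Target with no active source: position 1 stays [-nasal].
[+nasal] positions on the surface: 3 4 5.

j d n~ j~ n~ b d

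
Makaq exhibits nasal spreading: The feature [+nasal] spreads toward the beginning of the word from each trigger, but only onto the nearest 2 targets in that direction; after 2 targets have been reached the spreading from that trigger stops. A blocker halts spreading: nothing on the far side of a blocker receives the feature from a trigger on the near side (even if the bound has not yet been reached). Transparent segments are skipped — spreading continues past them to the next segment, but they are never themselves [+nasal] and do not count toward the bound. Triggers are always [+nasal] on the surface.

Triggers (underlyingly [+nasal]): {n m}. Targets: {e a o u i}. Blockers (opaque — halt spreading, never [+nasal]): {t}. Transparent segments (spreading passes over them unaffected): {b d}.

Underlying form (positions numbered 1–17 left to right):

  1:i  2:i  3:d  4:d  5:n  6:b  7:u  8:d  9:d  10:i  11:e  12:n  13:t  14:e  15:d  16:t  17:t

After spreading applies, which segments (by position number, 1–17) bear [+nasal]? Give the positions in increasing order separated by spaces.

1 2 5 10 11 12

From /n/ at 5 leftward: 4 /d/ transparent; 3 /d/ transparent; 2 /i/ → [+nasal]; 1 /i/ → [+nasal]; bound reached.
From /n/ at 12 leftward: 11 /e/ → [+nasal]; 10 /i/ → [+nasal]; bound reached.
Targets with no active source: positions 7 14 stay [-nasal].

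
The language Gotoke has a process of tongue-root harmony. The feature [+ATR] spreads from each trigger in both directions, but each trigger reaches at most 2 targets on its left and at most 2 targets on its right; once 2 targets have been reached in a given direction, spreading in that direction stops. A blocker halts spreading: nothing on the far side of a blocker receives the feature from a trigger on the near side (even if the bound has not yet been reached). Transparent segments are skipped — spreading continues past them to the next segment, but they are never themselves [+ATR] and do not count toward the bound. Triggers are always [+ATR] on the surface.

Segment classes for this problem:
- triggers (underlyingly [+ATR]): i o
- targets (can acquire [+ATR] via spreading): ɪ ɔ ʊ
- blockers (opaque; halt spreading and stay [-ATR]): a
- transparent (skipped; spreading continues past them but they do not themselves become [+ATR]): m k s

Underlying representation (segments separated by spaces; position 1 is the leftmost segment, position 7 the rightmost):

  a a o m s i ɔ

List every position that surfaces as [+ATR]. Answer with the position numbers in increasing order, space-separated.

3 6 7

From /o/ at 3 rightward: 4 /m/ transparent; 5 /s/ transparent; 6 /i/ is itself a trigger — this domain ends here.
From /o/ at 3 leftward: 2 /a/ blocks.
From /i/ at 6 rightward: 7 /ɔ/ → [+ATR]; word edge.
From /i/ at 6 leftward: 5 /s/ transparent; 4 /m/ transparent; 3 /o/ is itself a trigger — this domain ends here.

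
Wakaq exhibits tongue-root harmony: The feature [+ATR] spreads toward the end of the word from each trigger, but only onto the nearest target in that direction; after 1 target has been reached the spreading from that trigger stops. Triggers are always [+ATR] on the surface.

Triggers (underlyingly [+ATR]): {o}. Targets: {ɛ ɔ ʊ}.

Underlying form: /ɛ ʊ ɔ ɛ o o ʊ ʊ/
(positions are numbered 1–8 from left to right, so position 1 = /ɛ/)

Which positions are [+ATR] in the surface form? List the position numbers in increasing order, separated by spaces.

From /o/ at 5 rightward: 6 /o/ is itself a trigger — this domain ends here.
From /o/ at 6 rightward: 7 /ʊ/ → [+ATR]; bound reached.
Targets with no active source: positions 1 2 3 4 8 stay [-ATR].

5 6 7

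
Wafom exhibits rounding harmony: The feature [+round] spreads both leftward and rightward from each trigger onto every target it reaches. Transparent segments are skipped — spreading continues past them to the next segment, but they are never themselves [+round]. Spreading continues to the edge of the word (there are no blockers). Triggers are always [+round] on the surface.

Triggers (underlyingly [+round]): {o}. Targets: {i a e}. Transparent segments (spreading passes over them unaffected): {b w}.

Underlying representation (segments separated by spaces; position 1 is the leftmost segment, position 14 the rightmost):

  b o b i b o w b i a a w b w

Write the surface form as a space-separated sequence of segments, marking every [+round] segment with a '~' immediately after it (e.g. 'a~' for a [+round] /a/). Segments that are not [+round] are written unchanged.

b o~ b i~ b o~ w b i~ a~ a~ w b w

From /o/ at 2 rightward: 3 /b/ transparent; 4 /i/ → [+round]; 5 /b/ transparent; 6 /o/ is itself a trigger — this domain ends here.
From /o/ at 2 leftward: 1 /b/ transparent; word edge.
From /o/ at 6 rightward: 7 /w/ transparent; 8 /b/ transparent; 9 /i/ → [+round]; 10 /a/ → [+round]; 11 /a/ → [+round]; 12 /w/ transparent; 13 /b/ transparent; 14 /w/ transparent; word edge.
From /o/ at 6 leftward: 5 /b/ transparent; 4 /i/ → [+round]; 3 /b/ transparent; 2 /o/ is itself a trigger — this domain ends here.
[+round] positions on the surface: 2 4 6 9 10 11.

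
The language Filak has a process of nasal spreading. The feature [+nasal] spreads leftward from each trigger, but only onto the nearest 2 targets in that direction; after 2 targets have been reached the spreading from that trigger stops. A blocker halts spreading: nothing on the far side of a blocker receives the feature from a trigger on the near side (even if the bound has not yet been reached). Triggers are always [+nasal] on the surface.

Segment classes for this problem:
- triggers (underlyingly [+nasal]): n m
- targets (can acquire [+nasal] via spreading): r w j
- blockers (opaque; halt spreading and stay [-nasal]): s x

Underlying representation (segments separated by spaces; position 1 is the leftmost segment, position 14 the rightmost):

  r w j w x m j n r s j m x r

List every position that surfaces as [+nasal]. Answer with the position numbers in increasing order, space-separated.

6 7 8 11 12

From /m/ at 6 leftward: 5 /x/ blocks.
From /n/ at 8 leftward: 7 /j/ → [+nasal]; 6 /m/ is itself a trigger — this domain ends here.
From /m/ at 12 leftward: 11 /j/ → [+nasal]; 10 /s/ blocks.
Targets with no active source: positions 1 2 3 4 9 14 stay [-nasal].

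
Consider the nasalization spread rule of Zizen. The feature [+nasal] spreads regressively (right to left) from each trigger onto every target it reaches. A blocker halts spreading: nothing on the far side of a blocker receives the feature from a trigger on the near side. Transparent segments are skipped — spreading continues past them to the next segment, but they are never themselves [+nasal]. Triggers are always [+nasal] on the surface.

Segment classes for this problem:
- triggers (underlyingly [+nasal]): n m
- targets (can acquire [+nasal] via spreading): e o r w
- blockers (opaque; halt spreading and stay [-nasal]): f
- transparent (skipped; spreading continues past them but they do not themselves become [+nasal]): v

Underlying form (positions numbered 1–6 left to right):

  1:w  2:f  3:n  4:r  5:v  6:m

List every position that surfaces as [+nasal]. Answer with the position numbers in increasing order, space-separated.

From /n/ at 3 leftward: 2 /f/ blocks.
From /m/ at 6 leftward: 5 /v/ transparent; 4 /r/ → [+nasal]; 3 /n/ is itself a trigger — this domain ends here.
Target with no active source: position 1 stays [-nasal].

3 4 6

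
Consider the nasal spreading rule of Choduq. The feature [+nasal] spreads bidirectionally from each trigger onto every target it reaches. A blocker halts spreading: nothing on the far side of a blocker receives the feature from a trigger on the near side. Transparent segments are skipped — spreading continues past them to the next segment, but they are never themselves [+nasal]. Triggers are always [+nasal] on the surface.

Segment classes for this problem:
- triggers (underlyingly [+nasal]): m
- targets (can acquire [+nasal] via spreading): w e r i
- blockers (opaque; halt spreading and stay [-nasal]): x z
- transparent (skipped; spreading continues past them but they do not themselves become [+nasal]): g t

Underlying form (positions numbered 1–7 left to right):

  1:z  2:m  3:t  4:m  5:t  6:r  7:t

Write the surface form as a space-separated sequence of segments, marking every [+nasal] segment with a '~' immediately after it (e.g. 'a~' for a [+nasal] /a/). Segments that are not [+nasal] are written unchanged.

From /m/ at 2 rightward: 3 /t/ transparent; 4 /m/ is itself a trigger — this domain ends here.
From /m/ at 2 leftward: 1 /z/ blocks.
From /m/ at 4 rightward: 5 /t/ transparent; 6 /r/ → [+nasal]; 7 /t/ transparent; word edge.
From /m/ at 4 leftward: 3 /t/ transparent; 2 /m/ is itself a trigger — this domain ends here.
[+nasal] positions on the surface: 2 4 6.

z m~ t m~ t r~ t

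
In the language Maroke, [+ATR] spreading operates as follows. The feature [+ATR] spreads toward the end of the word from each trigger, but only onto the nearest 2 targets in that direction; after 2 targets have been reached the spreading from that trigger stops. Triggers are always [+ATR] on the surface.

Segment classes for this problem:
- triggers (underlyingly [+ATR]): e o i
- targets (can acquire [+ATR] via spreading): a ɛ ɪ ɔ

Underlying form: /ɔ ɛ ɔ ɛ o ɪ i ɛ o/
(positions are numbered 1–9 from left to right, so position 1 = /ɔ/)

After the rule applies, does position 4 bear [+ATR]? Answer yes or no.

From /o/ at 5 rightward: 6 /ɪ/ → [+ATR]; 7 /i/ is itself a trigger — this domain ends here.
From /i/ at 7 rightward: 8 /ɛ/ → [+ATR]; 9 /o/ is itself a trigger — this domain ends here.
From /o/ at 9 rightward: word edge.
Targets with no active source: positions 1 2 3 4 stay [-ATR].
[+ATR] positions on the surface: 5 6 7 8 9.

no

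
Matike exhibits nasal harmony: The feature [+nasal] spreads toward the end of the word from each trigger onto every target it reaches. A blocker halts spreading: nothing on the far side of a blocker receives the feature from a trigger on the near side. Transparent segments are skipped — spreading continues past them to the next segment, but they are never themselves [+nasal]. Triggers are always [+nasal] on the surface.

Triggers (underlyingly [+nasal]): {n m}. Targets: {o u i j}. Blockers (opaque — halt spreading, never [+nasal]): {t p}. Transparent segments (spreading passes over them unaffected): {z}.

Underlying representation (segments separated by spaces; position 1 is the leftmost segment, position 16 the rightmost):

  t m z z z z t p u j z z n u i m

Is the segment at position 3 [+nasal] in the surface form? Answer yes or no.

no

From /m/ at 2 rightward: 3 /z/ transparent; 4 /z/ transparent; 5 /z/ transparent; 6 /z/ transparent; 7 /t/ blocks.
From /n/ at 13 rightward: 14 /u/ → [+nasal]; 15 /i/ → [+nasal]; 16 /m/ is itself a trigger — this domain ends here.
From /m/ at 16 rightward: word edge.
Targets with no active source: positions 9 10 stay [-nasal].
[+nasal] positions on the surface: 2 13 14 15 16.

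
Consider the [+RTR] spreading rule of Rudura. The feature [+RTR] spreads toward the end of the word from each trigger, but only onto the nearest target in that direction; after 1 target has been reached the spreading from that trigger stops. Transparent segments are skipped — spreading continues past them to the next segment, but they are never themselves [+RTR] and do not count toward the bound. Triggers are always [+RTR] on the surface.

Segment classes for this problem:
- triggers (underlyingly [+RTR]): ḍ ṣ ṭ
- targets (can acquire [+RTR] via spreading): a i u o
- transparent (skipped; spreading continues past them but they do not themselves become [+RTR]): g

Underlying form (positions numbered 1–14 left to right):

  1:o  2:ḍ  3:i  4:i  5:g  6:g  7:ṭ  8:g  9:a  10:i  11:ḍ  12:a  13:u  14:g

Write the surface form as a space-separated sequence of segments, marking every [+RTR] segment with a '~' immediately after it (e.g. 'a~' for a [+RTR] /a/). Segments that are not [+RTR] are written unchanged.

o ḍ~ i~ i g g ṭ~ g a~ i ḍ~ a~ u g

From /ḍ/ at 2 rightward: 3 /i/ → [+RTR]; bound reached.
From /ṭ/ at 7 rightward: 8 /g/ transparent; 9 /a/ → [+RTR]; bound reached.
From /ḍ/ at 11 rightward: 12 /a/ → [+RTR]; bound reached.
Targets with no active source: positions 1 4 10 13 stay [-emphatic].
[+RTR] positions on the surface: 2 3 7 9 11 12.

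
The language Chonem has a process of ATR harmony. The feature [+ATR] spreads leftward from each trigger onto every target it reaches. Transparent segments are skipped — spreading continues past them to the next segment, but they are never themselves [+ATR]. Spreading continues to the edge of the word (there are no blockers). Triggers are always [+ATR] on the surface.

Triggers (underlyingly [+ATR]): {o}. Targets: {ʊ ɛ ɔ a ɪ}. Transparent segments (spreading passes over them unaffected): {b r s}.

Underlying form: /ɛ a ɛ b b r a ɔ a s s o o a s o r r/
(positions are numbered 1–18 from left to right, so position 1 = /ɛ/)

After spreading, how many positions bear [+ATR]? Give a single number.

10

From /o/ at 12 leftward: 11 /s/ transparent; 10 /s/ transparent; 9 /a/ → [+ATR]; 8 /ɔ/ → [+ATR]; 7 /a/ → [+ATR]; 6 /r/ transparent; 5 /b/ transparent; 4 /b/ transparent; 3 /ɛ/ → [+ATR]; 2 /a/ → [+ATR]; 1 /ɛ/ → [+ATR]; word edge.
From /o/ at 13 leftward: 12 /o/ is itself a trigger — this domain ends here.
From /o/ at 16 leftward: 15 /s/ transparent; 14 /a/ → [+ATR]; 13 /o/ is itself a trigger — this domain ends here.
[+ATR] positions on the surface: 1 2 3 7 8 9 12 13 14 16.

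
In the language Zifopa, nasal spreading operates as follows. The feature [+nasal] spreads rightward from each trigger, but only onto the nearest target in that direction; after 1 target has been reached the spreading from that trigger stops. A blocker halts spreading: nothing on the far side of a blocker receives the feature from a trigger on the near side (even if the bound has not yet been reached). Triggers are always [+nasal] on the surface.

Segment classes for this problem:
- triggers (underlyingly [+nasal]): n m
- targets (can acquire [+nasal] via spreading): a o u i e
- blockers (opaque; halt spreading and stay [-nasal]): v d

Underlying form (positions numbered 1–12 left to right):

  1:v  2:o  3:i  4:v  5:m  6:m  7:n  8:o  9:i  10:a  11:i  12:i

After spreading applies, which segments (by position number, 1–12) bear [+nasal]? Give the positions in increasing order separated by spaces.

From /m/ at 5 rightward: 6 /m/ is itself a trigger — this domain ends here.
From /m/ at 6 rightward: 7 /n/ is itself a trigger — this domain ends here.
From /n/ at 7 rightward: 8 /o/ → [+nasal]; bound reached.
Targets with no active source: positions 2 3 9 10 11 12 stay [-nasal].

5 6 7 8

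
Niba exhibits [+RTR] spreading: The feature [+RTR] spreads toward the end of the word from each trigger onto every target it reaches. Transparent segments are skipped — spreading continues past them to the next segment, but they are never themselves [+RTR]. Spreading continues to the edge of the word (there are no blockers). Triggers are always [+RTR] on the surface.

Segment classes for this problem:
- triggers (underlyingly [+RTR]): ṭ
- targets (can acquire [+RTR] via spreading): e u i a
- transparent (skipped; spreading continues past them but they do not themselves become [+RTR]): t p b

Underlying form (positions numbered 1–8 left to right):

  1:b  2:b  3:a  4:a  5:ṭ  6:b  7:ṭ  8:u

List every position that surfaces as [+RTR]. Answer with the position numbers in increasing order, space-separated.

From /ṭ/ at 5 rightward: 6 /b/ transparent; 7 /ṭ/ is itself a trigger — this domain ends here.
From /ṭ/ at 7 rightward: 8 /u/ → [+RTR]; word edge.
Targets with no active source: positions 3 4 stay [-emphatic].

5 7 8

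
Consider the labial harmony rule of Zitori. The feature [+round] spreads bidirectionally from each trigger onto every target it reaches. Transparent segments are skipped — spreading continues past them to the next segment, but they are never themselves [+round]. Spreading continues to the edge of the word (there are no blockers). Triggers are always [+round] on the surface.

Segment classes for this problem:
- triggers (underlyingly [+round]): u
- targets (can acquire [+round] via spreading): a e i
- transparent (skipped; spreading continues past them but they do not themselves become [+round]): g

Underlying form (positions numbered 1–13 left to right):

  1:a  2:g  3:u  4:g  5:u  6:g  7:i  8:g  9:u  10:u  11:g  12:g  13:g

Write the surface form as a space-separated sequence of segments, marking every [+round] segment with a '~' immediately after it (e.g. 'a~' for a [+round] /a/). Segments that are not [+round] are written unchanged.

a~ g u~ g u~ g i~ g u~ u~ g g g

From /u/ at 3 rightward: 4 /g/ transparent; 5 /u/ is itself a trigger — this domain ends here.
From /u/ at 3 leftward: 2 /g/ transparent; 1 /a/ → [+round]; word edge.
From /u/ at 5 rightward: 6 /g/ transparent; 7 /i/ → [+round]; 8 /g/ transparent; 9 /u/ is itself a trigger — this domain ends here.
From /u/ at 5 leftward: 4 /g/ transparent; 3 /u/ is itself a trigger — this domain ends here.
From /u/ at 9 rightward: 10 /u/ is itself a trigger — this domain ends here.
From /u/ at 9 leftward: 8 /g/ transparent; 7 /i/ → [+round]; 6 /g/ transparent; 5 /u/ is itself a trigger — this domain ends here.
From /u/ at 10 rightward: 11 /g/ transparent; 12 /g/ transparent; 13 /g/ transparent; word edge.
From /u/ at 10 leftward: 9 /u/ is itself a trigger — this domain ends here.
[+round] positions on the surface: 1 3 5 7 9 10.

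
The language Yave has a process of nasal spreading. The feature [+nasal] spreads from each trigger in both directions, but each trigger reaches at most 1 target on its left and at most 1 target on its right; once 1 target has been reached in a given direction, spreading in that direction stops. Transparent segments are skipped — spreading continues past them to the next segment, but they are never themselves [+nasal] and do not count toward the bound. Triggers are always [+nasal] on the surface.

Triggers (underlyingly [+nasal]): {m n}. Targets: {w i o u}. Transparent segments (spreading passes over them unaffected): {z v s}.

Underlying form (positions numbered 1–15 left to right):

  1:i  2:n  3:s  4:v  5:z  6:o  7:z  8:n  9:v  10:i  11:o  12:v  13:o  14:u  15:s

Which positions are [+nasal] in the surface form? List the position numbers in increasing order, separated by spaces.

1 2 6 8 10

From /n/ at 2 rightward: 3 /s/ transparent; 4 /v/ transparent; 5 /z/ transparent; 6 /o/ → [+nasal]; bound reached.
From /n/ at 2 leftward: 1 /i/ → [+nasal]; bound reached.
From /n/ at 8 rightward: 9 /v/ transparent; 10 /i/ → [+nasal]; bound reached.
From /n/ at 8 leftward: 7 /z/ transparent; 6 /o/ → [+nasal]; bound reached.
Targets with no active source: positions 11 13 14 stay [-nasal].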